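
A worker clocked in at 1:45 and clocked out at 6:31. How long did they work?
From 1:45 to 6:31:
(6 x 60 + 31) - (1 x 60 + 45) = 391 - 105 = 286 minutes
= 4 hours and 46 minutes

Final answer: 4 hours and 46 minutes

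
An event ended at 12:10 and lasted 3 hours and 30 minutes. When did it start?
Starting time: 12:10 = 10 total minutes past 12:00
Subtracting: 3 hours and 30 minutes = 210 minutes
10 - 210 = -200 (negative, add 12 hours = 720) = 520 minutes
= 8 hours and 40 minutes past 12:00 = 8:40

Final answer: 8:40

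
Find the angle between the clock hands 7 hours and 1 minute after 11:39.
First find the time 7 hours and 1 minute after 11:39.
Total minutes: 11 x 60 + 39 + 7 x 60 + 1 = 1120.
1120 mod 720 = 400 minutes = 6:40.
Now compute the angle at 6:40:
Hour hand: 6 x 30 + 40 x 0.5 = 200 degrees
Minute hand: 40 x 6 = 240 degrees
Difference: |200 - 240| = 40 degrees
The angle is 40 degrees

Final answer: 40 degrees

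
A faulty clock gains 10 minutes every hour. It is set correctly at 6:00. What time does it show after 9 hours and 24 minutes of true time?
For every 60 true minutes, the faulty clock advances 60 + 10 = 70 minutes.
True elapsed: 9 hours and 24 minutes = 564 minutes.
Faulty clock advances: 564 x 70/60 = 658 minutes (drift: 94 minutes ahead).
Shown time: 6:00 + 658 minutes = 4:58.

Final answer: 4:58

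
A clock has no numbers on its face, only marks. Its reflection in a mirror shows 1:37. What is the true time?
Reflection across the vertical (12-6) axis maps a hand at angle A degrees to (360 - A) degrees, which sends a reading of T minutes past 12:00 to (720 - T) minutes past 12:00.
Mirror reads 1:37 = 97 minutes past 12:00.
Actual time: (720 - 97) mod 720 = 623 minutes = 10:23.

Final answer: 10:23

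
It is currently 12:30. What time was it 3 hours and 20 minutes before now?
Starting time: 12:30 = 30 total minutes past 12:00
Subtracting: 3 hours and 20 minutes = 200 minutes
30 - 200 = -170 (negative, add 12 hours = 720) = 550 minutes
= 9 hours and 10 minutes past 12:00 = 9:10

Final answer: 9:10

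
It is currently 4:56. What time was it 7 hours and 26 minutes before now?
Starting time: 4:56 = 296 total minutes past 12:00
Subtracting: 7 hours and 26 minutes = 446 minutes
296 - 446 = -150 (negative, add 12 hours = 720) = 570 minutes
= 9 hours and 30 minutes past 12:00 = 9:30

Final answer: 9:30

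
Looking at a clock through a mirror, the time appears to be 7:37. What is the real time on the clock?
Reflection across the vertical (12-6) axis maps a hand at angle A degrees to (360 - A) degrees, which sends a reading of T minutes past 12:00 to (720 - T) minutes past 12:00.
Mirror reads 7:37 = 457 minutes past 12:00.
Actual time: (720 - 457) mod 720 = 263 minutes = 4:23.

Final answer: 4:23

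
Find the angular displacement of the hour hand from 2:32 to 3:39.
The hour hand moves 0.5 degrees per minute.
Time elapsed: 3:39 - 2:32 = 67 minutes
Angular displacement: 67 x 0.5 = 33.5 degrees

Final answer: 33.5 degrees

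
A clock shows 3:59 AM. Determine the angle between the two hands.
Hour hand position: 3 x 30 + 59 x 0.5 = 119.5 degrees
Minute hand position: 59 x 6 = 354 degrees
Difference: |119.5 - 354| = 234.5 degrees
Since 234.5 > 180, the smaller angle is 360 - 234.5 = 125.5 degrees

Final answer: 125.5 degrees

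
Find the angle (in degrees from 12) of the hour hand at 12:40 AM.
The hour hand moves 30 degrees per hour and 0.5 degrees per minute.
At 12:40: (0) x 30 + 40 x 0.5 = 0 + 20 = 20 degrees

Final answer: 20 degrees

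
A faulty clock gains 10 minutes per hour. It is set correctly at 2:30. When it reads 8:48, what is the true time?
For every 60 true minutes, the faulty clock advances 70 minutes, so 1 faulty-clock minute corresponds to 60/70 true minutes.
From 2:30 to 8:48 on the faulty dial is 378 minutes.
True elapsed: 378 x 60/70 = 324 minutes = 5 hours and 24 minutes.
True time: 2:30 + 5 hours and 24 minutes = 7:54.

Final answer: 7:54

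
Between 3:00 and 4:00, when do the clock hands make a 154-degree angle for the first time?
At t minutes past 3:00, the hour hand is at 30 x 3 + 0.5t degrees and the minute hand is at 6t degrees.
The smaller angle between them is 154 degrees when |30H - 5.5t| = 154 or |30H - 5.5t| = 206.
With H = 3, solve 30 x 3 - 5.5t = +/- target for each target:
  t = (30 x 3 - 154) / 5.5 = -11.64 (outside (0, 60))
  t = (30 x 3 + 154) / 5.5 = 44.36
  t = (30 x 3 - 206) / 5.5 = -21.09 (outside (0, 60))
  t = (30 x 3 + 206) / 5.5 = 53.82
Valid solutions in (0, 60): {44.36, 53.82} minutes.
The first occurrence is t = 44.36 minutes.
The hands form a 154-degree angle at 44.36 minutes past 3:00.

Final answer: 44.36 minutes past 3:00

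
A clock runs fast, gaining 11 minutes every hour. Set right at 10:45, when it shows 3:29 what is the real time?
For every 60 true minutes, the faulty clock advances 71 minutes, so 1 faulty-clock minute corresponds to 60/71 true minutes.
From 10:45 to 3:29 on the faulty dial is 284 minutes.
True elapsed: 284 x 60/71 = 240 minutes = 4 hours.
True time: 10:45 + 4 hours = 2:45.

Final answer: 2:45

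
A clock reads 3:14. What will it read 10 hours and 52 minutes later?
Starting time: 3:14
Adding 52 minutes to 14 minutes: 14 + 52 = 66 minutes = 1 hour and 6 minutes
Adding 10 hours: 3 + 10 + 1 (carry) = 14 - 12 = 2
Final time: 2:06

Final answer: 2:06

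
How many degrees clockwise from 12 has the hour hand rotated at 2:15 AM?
The hour hand moves 30 degrees per hour and 0.5 degrees per minute.
At 2:15: (2) x 30 + 15 x 0.5 = 60 + 7.5 = 67.5 degrees

Final answer: 67.5 degrees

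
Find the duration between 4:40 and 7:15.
From 4:40 to 7:15:
(7 x 60 + 15) - (4 x 60 + 40) = 435 - 280 = 155 minutes
= 2 hours and 35 minutes

Final answer: 2 hours and 35 minutes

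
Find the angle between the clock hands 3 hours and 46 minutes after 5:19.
First find the time 3 hours and 46 minutes after 5:19.
Total minutes: 5 x 60 + 19 + 3 x 60 + 46 = 545.
545 mod 720 = 545 minutes = 9:05.
Now compute the angle at 9:05:
Hour hand: 9 x 30 + 5 x 0.5 = 272.5 degrees
Minute hand: 5 x 6 = 30 degrees
Difference: |272.5 - 30| = 242.5 degrees
Smaller angle: 360 - 242.5 = 117.5 degrees

Final answer: 117.5 degrees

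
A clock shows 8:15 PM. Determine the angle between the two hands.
Hour hand position: 8 x 30 + 15 x 0.5 = 247.5 degrees
Minute hand position: 15 x 6 = 90 degrees
Difference: |247.5 - 90| = 157.5 degrees
The angle between the hands is 157.5 degrees

Final answer: 157.5 degrees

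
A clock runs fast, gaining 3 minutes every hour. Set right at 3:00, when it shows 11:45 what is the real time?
For every 60 true minutes, the faulty clock advances 63 minutes, so 1 faulty-clock minute corresponds to 60/63 true minutes.
From 3:00 to 11:45 on the faulty dial is 525 minutes.
True elapsed: 525 x 60/63 = 500 minutes = 8 hours and 20 minutes.
True time: 3:00 + 8 hours and 20 minutes = 11:20.

Final answer: 11:20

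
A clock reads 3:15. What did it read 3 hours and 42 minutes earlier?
Starting time: 3:15 = 195 total minutes past 12:00
Subtracting: 3 hours and 42 minutes = 222 minutes
195 - 222 = -27 (negative, add 12 hours = 720) = 693 minutes
= 11 hours and 33 minutes past 12:00 = 11:33

Final answer: 11:33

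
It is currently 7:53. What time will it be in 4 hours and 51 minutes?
Starting time: 7:53
Adding 51 minutes to 53 minutes: 53 + 51 = 104 minutes = 1 hour and 44 minutes
Adding 4 hours: 7 + 4 + 1 (carry) = 12
Final time: 12:44

Final answer: 12:44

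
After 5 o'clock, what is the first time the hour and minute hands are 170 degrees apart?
At t minutes past 5:00, the hour hand is at 30 x 5 + 0.5t degrees and the minute hand is at 6t degrees.
The smaller angle between them is 170 degrees when |30H - 5.5t| = 170 or |30H - 5.5t| = 190.
With H = 5, solve 30 x 5 - 5.5t = +/- target for each target:
  t = (30 x 5 - 170) / 5.5 = -3.64 (outside (0, 60))
  t = (30 x 5 + 170) / 5.5 = 58.18
  t = (30 x 5 - 190) / 5.5 = -7.27 (outside (0, 60))
  t = (30 x 5 + 190) / 5.5 = 61.82 (outside (0, 60))
Valid solutions in (0, 60): {58.18} minutes.
The first occurrence is t = 58.18 minutes.
The hands form a 170-degree angle at 58.18 minutes past 5:00.

Final answer: 58.18 minutes past 5:00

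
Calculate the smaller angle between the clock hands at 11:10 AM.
Hour hand position: 11 x 30 + 10 x 0.5 = 335 degrees
Minute hand position: 10 x 6 = 60 degrees
Difference: |335 - 60| = 275 degrees
Since 275 > 180, the smaller angle is 360 - 275 = 85 degrees

Final answer: 85 degrees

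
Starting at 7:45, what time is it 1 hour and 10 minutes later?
Starting time: 7:45
Adding 10 minutes to 45 minutes: 45 + 10 = 55 minutes
Adding 1 hour: 7 + 1 = 8
Final time: 8:55

Final answer: 8:55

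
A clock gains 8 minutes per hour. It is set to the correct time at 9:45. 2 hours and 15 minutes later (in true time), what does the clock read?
For every 60 true minutes, the faulty clock advances 60 + 8 = 68 minutes.
True elapsed: 2 hours and 15 minutes = 135 minutes.
Faulty clock advances: 135 x 68/60 = 153 minutes (drift: 18 minutes ahead).
Shown time: 9:45 + 153 minutes = 12:18.

Final answer: 12:18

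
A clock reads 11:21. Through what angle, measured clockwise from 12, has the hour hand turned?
The hour hand moves 30 degrees per hour and 0.5 degrees per minute.
At 11:21: (11) x 30 + 21 x 0.5 = 330 + 10.5 = 340.5 degrees

Final answer: 340.5 degrees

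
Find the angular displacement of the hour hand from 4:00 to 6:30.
The hour hand moves 0.5 degrees per minute.
Time elapsed: 6:30 - 4:00 = 150 minutes
Angular displacement: 150 x 0.5 = 75 degrees

Final answer: 75 degrees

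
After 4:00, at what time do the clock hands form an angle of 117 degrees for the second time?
At t minutes past 4:00, the hour hand is at 30 x 4 + 0.5t degrees and the minute hand is at 6t degrees.
The smaller angle between them is 117 degrees when |30H - 5.5t| = 117 or |30H - 5.5t| = 243.
With H = 4, solve 30 x 4 - 5.5t = +/- target for each target:
  t = (30 x 4 - 117) / 5.5 = 0.55
  t = (30 x 4 + 117) / 5.5 = 43.09
  t = (30 x 4 - 243) / 5.5 = -22.36 (outside (0, 60))
  t = (30 x 4 + 243) / 5.5 = 66 (outside (0, 60))
Valid solutions in (0, 60): {0.55, 43.09} minutes.
The second occurrence is t = 43.09 minutes.
The hands form a 117-degree angle at 43.09 minutes past 4:00.

Final answer: 43.09 minutes past 4:00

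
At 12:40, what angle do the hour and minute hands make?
Hour hand position: 0 x 30 + 40 x 0.5 = 20 degrees
Minute hand position: 40 x 6 = 240 degrees
Difference: |20 - 240| = 220 degrees
Since 220 > 180, the smaller angle is 360 - 220 = 140 degrees

Final answer: 140 degrees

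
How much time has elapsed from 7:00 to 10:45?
From 7:00 to 10:45:
(10 x 60 + 45) - (7 x 60 + 0) = 645 - 420 = 225 minutes
= 3 hours and 45 minutes

Final answer: 3 hours and 45 minutes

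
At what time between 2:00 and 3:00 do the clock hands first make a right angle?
At t minutes past 2:00, the hour hand is at 30 x 2 + 0.5t degrees and the minute hand is at 6t degrees.
The smaller angle between them is 90 degrees when |30H - 5.5t| = 90 or |30H - 5.5t| = 270.
With H = 2, solve 30 x 2 - 5.5t = +/- target for each target:
  t = (30 x 2 - 90) / 5.5 = -5.45 (outside (0, 60))
  t = (30 x 2 + 90) / 5.5 = 27.27
  t = (30 x 2 - 270) / 5.5 = -38.18 (outside (0, 60))
  t = (30 x 2 + 270) / 5.5 = 60 (outside (0, 60))
Valid solutions in (0, 60): {27.27} minutes.
First occurrence: t = 27.27 minutes.
The hands are at right angles at 27.27 minutes past 2:00.

Final answer: 27.27 minutes past 2:00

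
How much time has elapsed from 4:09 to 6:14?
From 4:09 to 6:14:
(6 x 60 + 14) - (4 x 60 + 9) = 374 - 249 = 125 minutes
= 2 hours and 5 minutes

Final answer: 2 hours and 5 minutes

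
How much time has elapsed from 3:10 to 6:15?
From 3:10 to 6:15:
(6 x 60 + 15) - (3 x 60 + 10) = 375 - 190 = 185 minutes
= 3 hours and 5 minutes

Final answer: 3 hours and 5 minutes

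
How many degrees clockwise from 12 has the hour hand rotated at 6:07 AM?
The hour hand moves 30 degrees per hour and 0.5 degrees per minute.
At 6:07: (6) x 30 + 7 x 0.5 = 180 + 3.5 = 183.5 degrees

Final answer: 183.5 degrees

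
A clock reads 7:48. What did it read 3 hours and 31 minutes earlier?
Starting time: 7:48 = 468 total minutes past 12:00
Subtracting: 3 hours and 31 minutes = 211 minutes
468 - 211 = 257 minutes
= 4 hours and 17 minutes past 12:00 = 4:17

Final answer: 4:17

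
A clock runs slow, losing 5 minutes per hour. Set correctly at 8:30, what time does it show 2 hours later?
For every 60 true minutes, the faulty clock advances 60 - 5 = 55 minutes.
True elapsed: 2 hours = 120 minutes.
Faulty clock advances: 120 x 55/60 = 110 minutes (drift: 10 minutes behind).
Shown time: 8:30 + 110 minutes = 10:20.

Final answer: 10:20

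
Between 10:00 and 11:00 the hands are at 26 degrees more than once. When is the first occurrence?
At t minutes past 10:00, the hour hand is at 30 x 10 + 0.5t degrees and the minute hand is at 6t degrees.
The smaller angle between them is 26 degrees when |30H - 5.5t| = 26 or |30H - 5.5t| = 334.
With H = 10, solve 30 x 10 - 5.5t = +/- target for each target:
  t = (30 x 10 - 26) / 5.5 = 49.82
  t = (30 x 10 + 26) / 5.5 = 59.27
  t = (30 x 10 - 334) / 5.5 = -6.18 (outside (0, 60))
  t = (30 x 10 + 334) / 5.5 = 115.27 (outside (0, 60))
Valid solutions in (0, 60): {49.82, 59.27} minutes.
The first occurrence is t = 49.82 minutes.
The hands form a 26-degree angle at 49.82 minutes past 10:00.

Final answer: 49.82 minutes past 10:00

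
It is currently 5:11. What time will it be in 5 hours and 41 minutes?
Starting time: 5:11
Adding 41 minutes to 11 minutes: 11 + 41 = 52 minutes
Adding 5 hours: 5 + 5 = 10
Final time: 10:52

Final answer: 10:52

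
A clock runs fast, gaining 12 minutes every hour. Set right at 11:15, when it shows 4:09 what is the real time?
For every 60 true minutes, the faulty clock advances 72 minutes, so 1 faulty-clock minute corresponds to 60/72 true minutes.
From 11:15 to 4:09 on the faulty dial is 294 minutes.
True elapsed: 294 x 60/72 = 245 minutes = 4 hours and 5 minutes.
True time: 11:15 + 4 hours and 5 minutes = 3:20.

Final answer: 3:20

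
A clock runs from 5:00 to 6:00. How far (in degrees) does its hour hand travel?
The hour hand moves 0.5 degrees per minute.
Time elapsed: 6:00 - 5:00 = 60 minutes
Angular displacement: 60 x 0.5 = 30 degrees

Final answer: 30 degrees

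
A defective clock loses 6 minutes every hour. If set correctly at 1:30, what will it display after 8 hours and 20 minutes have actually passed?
For every 60 true minutes, the faulty clock advances 60 - 6 = 54 minutes.
True elapsed: 8 hours and 20 minutes = 500 minutes.
Faulty clock advances: 500 x 54/60 = 450 minutes (drift: 50 minutes behind).
Shown time: 1:30 + 450 minutes = 9:00.

Final answer: 9:00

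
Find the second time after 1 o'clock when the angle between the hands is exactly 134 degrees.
At t minutes past 1:00, the hour hand is at 30 x 1 + 0.5t degrees and the minute hand is at 6t degrees.
The smaller angle between them is 134 degrees when |30H - 5.5t| = 134 or |30H - 5.5t| = 226.
With H = 1, solve 30 x 1 - 5.5t = +/- target for each target:
  t = (30 x 1 - 134) / 5.5 = -18.91 (outside (0, 60))
  t = (30 x 1 + 134) / 5.5 = 29.82
  t = (30 x 1 - 226) / 5.5 = -35.64 (outside (0, 60))
  t = (30 x 1 + 226) / 5.5 = 46.55
Valid solutions in (0, 60): {29.82, 46.55} minutes.
The second occurrence is t = 46.55 minutes.
The hands form a 134-degree angle at 46.55 minutes past 1:00.

Final answer: 46.55 minutes past 1:00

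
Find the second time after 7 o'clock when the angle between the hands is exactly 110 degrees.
At t minutes past 7:00, the hour hand is at 30 x 7 + 0.5t degrees and the minute hand is at 6t degrees.
The smaller angle between them is 110 degrees when |30H - 5.5t| = 110 or |30H - 5.5t| = 250.
With H = 7, solve 30 x 7 - 5.5t = +/- target for each target:
  t = (30 x 7 - 110) / 5.5 = 18.18
  t = (30 x 7 + 110) / 5.5 = 58.18
  t = (30 x 7 - 250) / 5.5 = -7.27 (outside (0, 60))
  t = (30 x 7 + 250) / 5.5 = 83.64 (outside (0, 60))
Valid solutions in (0, 60): {18.18, 58.18} minutes.
The second occurrence is t = 58.18 minutes.
The hands form a 110-degree angle at 58.18 minutes past 7:00.

Final answer: 58.18 minutes past 7:00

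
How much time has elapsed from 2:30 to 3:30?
From 2:30 to 3:30:
(3 x 60 + 30) - (2 x 60 + 30) = 210 - 150 = 60 minutes
= 1 hour

Final answer: 1 hour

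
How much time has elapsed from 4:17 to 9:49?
From 4:17 to 9:49:
(9 x 60 + 49) - (4 x 60 + 17) = 589 - 257 = 332 minutes
= 5 hours and 32 minutes

Final answer: 5 hours and 32 minutes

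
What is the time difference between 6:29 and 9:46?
From 6:29 to 9:46:
(9 x 60 + 46) - (6 x 60 + 29) = 586 - 389 = 197 minutes
= 3 hours and 17 minutes

Final answer: 3 hours and 17 minutes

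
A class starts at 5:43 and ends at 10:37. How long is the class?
From 5:43 to 10:37:
(10 x 60 + 37) - (5 x 60 + 43) = 637 - 343 = 294 minutes
= 4 hours and 54 minutes

Final answer: 4 hours and 54 minutes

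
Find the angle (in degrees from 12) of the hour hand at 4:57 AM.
The hour hand moves 30 degrees per hour and 0.5 degrees per minute.
At 4:57: (4) x 30 + 57 x 0.5 = 120 + 28.5 = 148.5 degrees

Final answer: 148.5 degrees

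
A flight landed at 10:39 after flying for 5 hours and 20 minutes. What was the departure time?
Starting time: 10:39 = 639 total minutes past 12:00
Subtracting: 5 hours and 20 minutes = 320 minutes
639 - 320 = 319 minutes
= 5 hours and 19 minutes past 12:00 = 5:19

Final answer: 5:19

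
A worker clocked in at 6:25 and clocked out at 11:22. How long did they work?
From 6:25 to 11:22:
(11 x 60 + 22) - (6 x 60 + 25) = 682 - 385 = 297 minutes
= 4 hours and 57 minutes

Final answer: 4 hours and 57 minutes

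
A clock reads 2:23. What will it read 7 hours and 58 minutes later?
Starting time: 2:23
Adding 58 minutes to 23 minutes: 23 + 58 = 81 minutes = 1 hour and 21 minutes
Adding 7 hours: 2 + 7 + 1 (carry) = 10
Final time: 10:21

Final answer: 10:21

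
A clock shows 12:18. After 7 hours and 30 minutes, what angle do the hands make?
First find the time 7 hours and 30 minutes after 12:18.
Total minutes: 12 x 60 + 18 + 7 x 60 + 30 = 1188.
1188 mod 720 = 468 minutes = 7:48.
Now compute the angle at 7:48:
Hour hand: 7 x 30 + 48 x 0.5 = 234 degrees
Minute hand: 48 x 6 = 288 degrees
Difference: |234 - 288| = 54 degrees
The angle is 54 degrees

Final answer: 54 degrees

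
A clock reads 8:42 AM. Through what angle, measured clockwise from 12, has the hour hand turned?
The hour hand moves 30 degrees per hour and 0.5 degrees per minute.
At 8:42: (8) x 30 + 42 x 0.5 = 240 + 21 = 261 degrees

Final answer: 261 degrees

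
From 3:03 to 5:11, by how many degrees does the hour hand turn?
The hour hand moves 0.5 degrees per minute.
Time elapsed: 5:11 - 3:03 = 128 minutes
Angular displacement: 128 x 0.5 = 64 degrees

Final answer: 64 degrees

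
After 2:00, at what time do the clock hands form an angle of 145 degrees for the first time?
At t minutes past 2:00, the hour hand is at 30 x 2 + 0.5t degrees and the minute hand is at 6t degrees.
The smaller angle between them is 145 degrees when |30H - 5.5t| = 145 or |30H - 5.5t| = 215.
With H = 2, solve 30 x 2 - 5.5t = +/- target for each target:
  t = (30 x 2 - 145) / 5.5 = -15.45 (outside (0, 60))
  t = (30 x 2 + 145) / 5.5 = 37.27
  t = (30 x 2 - 215) / 5.5 = -28.18 (outside (0, 60))
  t = (30 x 2 + 215) / 5.5 = 50
Valid solutions in (0, 60): {37.27, 50} minutes.
The first occurrence is t = 37.27 minutes.
The hands form a 145-degree angle at 37.27 minutes past 2:00.

Final answer: 37.27 minutes past 2:00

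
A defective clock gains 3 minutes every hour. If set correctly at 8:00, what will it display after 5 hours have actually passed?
For every 60 true minutes, the faulty clock advances 60 + 3 = 63 minutes.
True elapsed: 5 hours = 300 minutes.
Faulty clock advances: 300 x 63/60 = 315 minutes (drift: 15 minutes ahead).
Shown time: 8:00 + 315 minutes = 1:15.

Final answer: 1:15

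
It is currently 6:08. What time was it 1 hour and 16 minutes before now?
Starting time: 6:08 = 368 total minutes past 12:00
Subtracting: 1 hour and 16 minutes = 76 minutes
368 - 76 = 292 minutes
= 4 hours and 52 minutes past 12:00 = 4:52

Final answer: 4:52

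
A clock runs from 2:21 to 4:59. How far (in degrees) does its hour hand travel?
The hour hand moves 0.5 degrees per minute.
Time elapsed: 4:59 - 2:21 = 158 minutes
Angular displacement: 158 x 0.5 = 79 degrees

Final answer: 79 degrees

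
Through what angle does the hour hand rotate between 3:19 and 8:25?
The hour hand moves 0.5 degrees per minute.
Time elapsed: 8:25 - 3:19 = 306 minutes
Angular displacement: 306 x 0.5 = 153 degrees

Final answer: 153 degrees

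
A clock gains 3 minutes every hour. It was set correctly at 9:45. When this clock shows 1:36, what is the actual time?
For every 60 true minutes, the faulty clock advances 63 minutes, so 1 faulty-clock minute corresponds to 60/63 true minutes.
From 9:45 to 1:36 on the faulty dial is 231 minutes.
True elapsed: 231 x 60/63 = 220 minutes = 3 hours and 40 minutes.
True time: 9:45 + 3 hours and 40 minutes = 1:25.

Final answer: 1:25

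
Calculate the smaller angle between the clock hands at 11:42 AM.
Hour hand position: 11 x 30 + 42 x 0.5 = 351 degrees
Minute hand position: 42 x 6 = 252 degrees
Difference: |351 - 252| = 99 degrees
The angle between the hands is 99 degrees

Final answer: 99 degrees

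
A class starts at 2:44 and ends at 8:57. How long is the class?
From 2:44 to 8:57:
(8 x 60 + 57) - (2 x 60 + 44) = 537 - 164 = 373 minutes
= 6 hours and 13 minutes

Final answer: 6 hours and 13 minutes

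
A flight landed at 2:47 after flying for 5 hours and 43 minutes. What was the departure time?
Starting time: 2:47 = 167 total minutes past 12:00
Subtracting: 5 hours and 43 minutes = 343 minutes
167 - 343 = -176 (negative, add 12 hours = 720) = 544 minutes
= 9 hours and 4 minutes past 12:00 = 9:04

Final answer: 9:04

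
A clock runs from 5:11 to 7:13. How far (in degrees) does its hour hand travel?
The hour hand moves 0.5 degrees per minute.
Time elapsed: 7:13 - 5:11 = 122 minutes
Angular displacement: 122 x 0.5 = 61 degrees

Final answer: 61 degrees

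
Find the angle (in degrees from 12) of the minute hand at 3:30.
The minute hand moves 6 degrees per minute.
At 3:30: 30 x 6 = 180 degrees

Final answer: 180 degrees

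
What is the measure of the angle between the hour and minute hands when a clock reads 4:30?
Hour hand position: 4 x 30 + 30 x 0.5 = 135 degrees
Minute hand position: 30 x 6 = 180 degrees
Difference: |135 - 180| = 45 degrees
The angle between the hands is 45 degrees

Final answer: 45 degrees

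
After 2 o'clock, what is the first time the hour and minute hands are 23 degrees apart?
At t minutes past 2:00, the hour hand is at 30 x 2 + 0.5t degrees and the minute hand is at 6t degrees.
The smaller angle between them is 23 degrees when |30H - 5.5t| = 23 or |30H - 5.5t| = 337.
With H = 2, solve 30 x 2 - 5.5t = +/- target for each target:
  t = (30 x 2 - 23) / 5.5 = 6.73
  t = (30 x 2 + 23) / 5.5 = 15.09
  t = (30 x 2 - 337) / 5.5 = -50.36 (outside (0, 60))
  t = (30 x 2 + 337) / 5.5 = 72.18 (outside (0, 60))
Valid solutions in (0, 60): {6.73, 15.09} minutes.
The first occurrence is t = 6.73 minutes.
The hands form a 23-degree angle at 6.73 minutes past 2:00.

Final answer: 6.73 minutes past 2:00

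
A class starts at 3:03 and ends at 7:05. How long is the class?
From 3:03 to 7:05:
(7 x 60 + 5) - (3 x 60 + 3) = 425 - 183 = 242 minutes
= 4 hours and 2 minutes

Final answer: 4 hours and 2 minutes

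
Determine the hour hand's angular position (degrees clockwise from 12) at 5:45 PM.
The hour hand moves 30 degrees per hour and 0.5 degrees per minute.
At 5:45: (5) x 30 + 45 x 0.5 = 150 + 22.5 = 172.5 degrees

Final answer: 172.5 degrees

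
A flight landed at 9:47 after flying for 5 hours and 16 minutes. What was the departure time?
Starting time: 9:47 = 587 total minutes past 12:00
Subtracting: 5 hours and 16 minutes = 316 minutes
587 - 316 = 271 minutes
= 4 hours and 31 minutes past 12:00 = 4:31

Final answer: 4:31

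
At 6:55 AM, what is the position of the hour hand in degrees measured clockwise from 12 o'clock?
The hour hand moves 30 degrees per hour and 0.5 degrees per minute.
At 6:55: (6) x 30 + 55 x 0.5 = 180 + 27.5 = 207.5 degrees

Final answer: 207.5 degrees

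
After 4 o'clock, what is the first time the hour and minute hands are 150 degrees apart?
At t minutes past 4:00, the hour hand is at 30 x 4 + 0.5t degrees and the minute hand is at 6t degrees.
The smaller angle between them is 150 degrees when |30H - 5.5t| = 150 or |30H - 5.5t| = 210.
With H = 4, solve 30 x 4 - 5.5t = +/- target for each target:
  t = (30 x 4 - 150) / 5.5 = -5.45 (outside (0, 60))
  t = (30 x 4 + 150) / 5.5 = 49.09
  t = (30 x 4 - 210) / 5.5 = -16.36 (outside (0, 60))
  t = (30 x 4 + 210) / 5.5 = 60 (outside (0, 60))
Valid solutions in (0, 60): {49.09} minutes.
The first occurrence is t = 49.09 minutes.
The hands form a 150-degree angle at 49.09 minutes past 4:00.

Final answer: 49.09 minutes past 4:00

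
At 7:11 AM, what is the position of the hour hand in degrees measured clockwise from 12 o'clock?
The hour hand moves 30 degrees per hour and 0.5 degrees per minute.
At 7:11: (7) x 30 + 11 x 0.5 = 210 + 5.5 = 215.5 degrees

Final answer: 215.5 degrees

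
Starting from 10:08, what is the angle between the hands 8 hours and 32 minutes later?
First find the time 8 hours and 32 minutes after 10:08.
Total minutes: 10 x 60 + 8 + 8 x 60 + 32 = 1120.
1120 mod 720 = 400 minutes = 6:40.
Now compute the angle at 6:40:
Hour hand: 6 x 30 + 40 x 0.5 = 200 degrees
Minute hand: 40 x 6 = 240 degrees
Difference: |200 - 240| = 40 degrees
The angle is 40 degrees

Final answer: 40 degrees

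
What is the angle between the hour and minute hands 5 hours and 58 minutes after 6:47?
First find the time 5 hours and 58 minutes after 6:47.
Total minutes: 6 x 60 + 47 + 5 x 60 + 58 = 765.
765 mod 720 = 45 minutes = 12:45.
Now compute the angle at 12:45:
Hour hand: 0 x 30 + 45 x 0.5 = 22.5 degrees
Minute hand: 45 x 6 = 270 degrees
Difference: |22.5 - 270| = 247.5 degrees
Smaller angle: 360 - 247.5 = 112.5 degrees

Final answer: 112.5 degrees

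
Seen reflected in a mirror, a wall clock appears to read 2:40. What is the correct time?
Reflection across the vertical (12-6) axis maps a hand at angle A degrees to (360 - A) degrees, which sends a reading of T minutes past 12:00 to (720 - T) minutes past 12:00.
Mirror reads 2:40 = 160 minutes past 12:00.
Actual time: (720 - 160) mod 720 = 560 minutes = 9:20.

Final answer: 9:20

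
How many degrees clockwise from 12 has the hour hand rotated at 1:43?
The hour hand moves 30 degrees per hour and 0.5 degrees per minute.
At 1:43: (1) x 30 + 43 x 0.5 = 30 + 21.5 = 51.5 degrees

Final answer: 51.5 degrees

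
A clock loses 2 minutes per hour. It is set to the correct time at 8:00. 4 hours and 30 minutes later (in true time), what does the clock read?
For every 60 true minutes, the faulty clock advances 60 - 2 = 58 minutes.
True elapsed: 4 hours and 30 minutes = 270 minutes.
Faulty clock advances: 270 x 58/60 = 261 minutes (drift: 9 minutes behind).
Shown time: 8:00 + 261 minutes = 12:21.

Final answer: 12:21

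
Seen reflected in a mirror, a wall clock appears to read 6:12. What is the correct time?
Reflection across the vertical (12-6) axis maps a hand at angle A degrees to (360 - A) degrees, which sends a reading of T minutes past 12:00 to (720 - T) minutes past 12:00.
Mirror reads 6:12 = 372 minutes past 12:00.
Actual time: (720 - 372) mod 720 = 348 minutes = 5:48.

Final answer: 5:48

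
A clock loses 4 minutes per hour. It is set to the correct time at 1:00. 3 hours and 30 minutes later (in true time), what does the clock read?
For every 60 true minutes, the faulty clock advances 60 - 4 = 56 minutes.
True elapsed: 3 hours and 30 minutes = 210 minutes.
Faulty clock advances: 210 x 56/60 = 196 minutes (drift: 14 minutes behind).
Shown time: 1:00 + 196 minutes = 4:16.

Final answer: 4:16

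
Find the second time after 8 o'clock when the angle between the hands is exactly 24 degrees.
At t minutes past 8:00, the hour hand is at 30 x 8 + 0.5t degrees and the minute hand is at 6t degrees.
The smaller angle between them is 24 degrees when |30H - 5.5t| = 24 or |30H - 5.5t| = 336.
With H = 8, solve 30 x 8 - 5.5t = +/- target for each target:
  t = (30 x 8 - 24) / 5.5 = 39.27
  t = (30 x 8 + 24) / 5.5 = 48
  t = (30 x 8 - 336) / 5.5 = -17.45 (outside (0, 60))
  t = (30 x 8 + 336) / 5.5 = 104.73 (outside (0, 60))
Valid solutions in (0, 60): {39.27, 48} minutes.
The second occurrence is t = 48 minutes.
The hands form a 24-degree angle at 48 minutes past 8:00.

Final answer: 48 minutes past 8:00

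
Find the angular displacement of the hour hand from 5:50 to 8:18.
The hour hand moves 0.5 degrees per minute.
Time elapsed: 8:18 - 5:50 = 148 minutes
Angular displacement: 148 x 0.5 = 74 degrees

Final answer: 74 degrees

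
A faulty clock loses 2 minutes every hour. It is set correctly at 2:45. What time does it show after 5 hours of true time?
For every 60 true minutes, the faulty clock advances 60 - 2 = 58 minutes.
True elapsed: 5 hours = 300 minutes.
Faulty clock advances: 300 x 58/60 = 290 minutes (drift: 10 minutes behind).
Shown time: 2:45 + 290 minutes = 7:35.

Final answer: 7:35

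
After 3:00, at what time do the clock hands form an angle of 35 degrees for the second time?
At t minutes past 3:00, the hour hand is at 30 x 3 + 0.5t degrees and the minute hand is at 6t degrees.
The smaller angle between them is 35 degrees when |30H - 5.5t| = 35 or |30H - 5.5t| = 325.
With H = 3, solve 30 x 3 - 5.5t = +/- target for each target:
  t = (30 x 3 - 35) / 5.5 = 10
  t = (30 x 3 + 35) / 5.5 = 22.73
  t = (30 x 3 - 325) / 5.5 = -42.73 (outside (0, 60))
  t = (30 x 3 + 325) / 5.5 = 75.45 (outside (0, 60))
Valid solutions in (0, 60): {10, 22.73} minutes.
The second occurrence is t = 22.73 minutes.
The hands form a 35-degree angle at 22.73 minutes past 3:00.

Final answer: 22.73 minutes past 3:00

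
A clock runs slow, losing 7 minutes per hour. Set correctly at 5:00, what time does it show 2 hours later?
For every 60 true minutes, the faulty clock advances 60 - 7 = 53 minutes.
True elapsed: 2 hours = 120 minutes.
Faulty clock advances: 120 x 53/60 = 106 minutes (drift: 14 minutes behind).
Shown time: 5:00 + 106 minutes = 6:46.

Final answer: 6:46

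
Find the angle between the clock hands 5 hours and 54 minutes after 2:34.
First find the time 5 hours and 54 minutes after 2:34.
Total minutes: 2 x 60 + 34 + 5 x 60 + 54 = 508.
508 mod 720 = 508 minutes = 8:28.
Now compute the angle at 8:28:
Hour hand: 8 x 30 + 28 x 0.5 = 254 degrees
Minute hand: 28 x 6 = 168 degrees
Difference: |254 - 168| = 86 degrees
The angle is 86 degrees

Final answer: 86 degrees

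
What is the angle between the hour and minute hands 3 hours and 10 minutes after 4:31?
First find the time 3 hours and 10 minutes after 4:31.
Total minutes: 4 x 60 + 31 + 3 x 60 + 10 = 461.
461 mod 720 = 461 minutes = 7:41.
Now compute the angle at 7:41:
Hour hand: 7 x 30 + 41 x 0.5 = 230.5 degrees
Minute hand: 41 x 6 = 246 degrees
Difference: |230.5 - 246| = 15.5 degrees
The angle is 15.5 degrees

Final answer: 15.5 degrees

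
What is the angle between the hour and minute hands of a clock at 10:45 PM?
Hour hand position: 10 x 30 + 45 x 0.5 = 322.5 degrees
Minute hand position: 45 x 6 = 270 degrees
Difference: |322.5 - 270| = 52.5 degrees
The angle between the hands is 52.5 degrees

Final answer: 52.5 degrees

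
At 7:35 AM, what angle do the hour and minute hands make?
Hour hand position: 7 x 30 + 35 x 0.5 = 227.5 degrees
Minute hand position: 35 x 6 = 210 degrees
Difference: |227.5 - 210| = 17.5 degrees
The angle between the hands is 17.5 degrees

Final answer: 17.5 degrees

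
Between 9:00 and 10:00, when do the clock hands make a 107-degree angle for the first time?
At t minutes past 9:00, the hour hand is at 30 x 9 + 0.5t degrees and the minute hand is at 6t degrees.
The smaller angle between them is 107 degrees when |30H - 5.5t| = 107 or |30H - 5.5t| = 253.
With H = 9, solve 30 x 9 - 5.5t = +/- target for each target:
  t = (30 x 9 - 107) / 5.5 = 29.64
  t = (30 x 9 + 107) / 5.5 = 68.55 (outside (0, 60))
  t = (30 x 9 - 253) / 5.5 = 3.09
  t = (30 x 9 + 253) / 5.5 = 95.09 (outside (0, 60))
Valid solutions in (0, 60): {3.09, 29.64} minutes.
The first occurrence is t = 3.09 minutes.
The hands form a 107-degree angle at 3.09 minutes past 9:00.

Final answer: 3.09 minutes past 9:00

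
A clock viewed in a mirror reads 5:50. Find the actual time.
Reflection across the vertical (12-6) axis maps a hand at angle A degrees to (360 - A) degrees, which sends a reading of T minutes past 12:00 to (720 - T) minutes past 12:00.
Mirror reads 5:50 = 350 minutes past 12:00.
Actual time: (720 - 350) mod 720 = 370 minutes = 6:10.

Final answer: 6:10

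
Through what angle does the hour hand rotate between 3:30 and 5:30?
The hour hand moves 0.5 degrees per minute.
Time elapsed: 5:30 - 3:30 = 120 minutes
Angular displacement: 120 x 0.5 = 60 degrees

Final answer: 60 degrees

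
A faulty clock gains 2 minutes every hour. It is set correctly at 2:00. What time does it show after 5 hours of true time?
For every 60 true minutes, the faulty clock advances 60 + 2 = 62 minutes.
True elapsed: 5 hours = 300 minutes.
Faulty clock advances: 300 x 62/60 = 310 minutes (drift: 10 minutes ahead).
Shown time: 2:00 + 310 minutes = 7:10.

Final answer: 7:10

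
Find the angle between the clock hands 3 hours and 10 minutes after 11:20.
First find the time 3 hours and 10 minutes after 11:20.
Total minutes: 11 x 60 + 20 + 3 x 60 + 10 = 870.
870 mod 720 = 150 minutes = 2:30.
Now compute the angle at 2:30:
Hour hand: 2 x 30 + 30 x 0.5 = 75 degrees
Minute hand: 30 x 6 = 180 degrees
Difference: |75 - 180| = 105 degrees
The angle is 105 degrees

Final answer: 105 degrees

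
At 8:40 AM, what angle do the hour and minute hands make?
Hour hand position: 8 x 30 + 40 x 0.5 = 260 degrees
Minute hand position: 40 x 6 = 240 degrees
Difference: |260 - 240| = 20 degrees
The angle between the hands is 20 degrees

Final answer: 20 degrees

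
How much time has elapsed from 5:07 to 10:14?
From 5:07 to 10:14:
(10 x 60 + 14) - (5 x 60 + 7) = 614 - 307 = 307 minutes
= 5 hours and 7 minutes

Final answer: 5 hours and 7 minutes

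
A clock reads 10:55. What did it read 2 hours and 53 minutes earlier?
Starting time: 10:55 = 655 total minutes past 12:00
Subtracting: 2 hours and 53 minutes = 173 minutes
655 - 173 = 482 minutes
= 8 hours and 2 minutes past 12:00 = 8:02

Final answer: 8:02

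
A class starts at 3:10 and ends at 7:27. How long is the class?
From 3:10 to 7:27:
(7 x 60 + 27) - (3 x 60 + 10) = 447 - 190 = 257 minutes
= 4 hours and 17 minutes

Final answer: 4 hours and 17 minutes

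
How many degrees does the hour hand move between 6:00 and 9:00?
The hour hand moves 0.5 degrees per minute.
Time elapsed: 9:00 - 6:00 = 180 minutes
Angular displacement: 180 x 0.5 = 90 degrees

Final answer: 90 degrees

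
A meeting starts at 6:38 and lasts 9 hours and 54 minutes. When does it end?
Starting time: 6:38
Adding 54 minutes to 38 minutes: 38 + 54 = 92 minutes = 1 hour and 32 minutes
Adding 9 hours: 6 + 9 + 1 (carry) = 16 - 12 = 4
Final time: 4:32

Final answer: 4:32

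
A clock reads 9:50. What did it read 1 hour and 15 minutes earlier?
Starting time: 9:50 = 590 total minutes past 12:00
Subtracting: 1 hour and 15 minutes = 75 minutes
590 - 75 = 515 minutes
= 8 hours and 35 minutes past 12:00 = 8:35

Final answer: 8:35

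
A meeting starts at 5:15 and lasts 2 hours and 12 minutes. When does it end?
Starting time: 5:15
Adding 12 minutes to 15 minutes: 15 + 12 = 27 minutes
Adding 2 hours: 5 + 2 = 7
Final time: 7:27

Final answer: 7:27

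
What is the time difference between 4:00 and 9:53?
From 4:00 to 9:53:
(9 x 60 + 53) - (4 x 60 + 0) = 593 - 240 = 353 minutes
= 5 hours and 53 minutes

Final answer: 5 hours and 53 minutes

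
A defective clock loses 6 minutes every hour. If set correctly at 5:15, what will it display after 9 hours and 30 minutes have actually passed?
For every 60 true minutes, the faulty clock advances 60 - 6 = 54 minutes.
True elapsed: 9 hours and 30 minutes = 570 minutes.
Faulty clock advances: 570 x 54/60 = 513 minutes (drift: 57 minutes behind).
Shown time: 5:15 + 513 minutes = 1:48.

Final answer: 1:48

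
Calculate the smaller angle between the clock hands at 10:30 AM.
Hour hand position: 10 x 30 + 30 x 0.5 = 315 degrees
Minute hand position: 30 x 6 = 180 degrees
Difference: |315 - 180| = 135 degrees
The angle between the hands is 135 degrees

Final answer: 135 degrees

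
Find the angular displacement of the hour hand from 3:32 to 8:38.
The hour hand moves 0.5 degrees per minute.
Time elapsed: 8:38 - 3:32 = 306 minutes
Angular displacement: 306 x 0.5 = 153 degrees

Final answer: 153 degrees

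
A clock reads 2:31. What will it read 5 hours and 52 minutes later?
Starting time: 2:31
Adding 52 minutes to 31 minutes: 31 + 52 = 83 minutes = 1 hour and 23 minutes
Adding 5 hours: 2 + 5 + 1 (carry) = 8
Final time: 8:23

Final answer: 8:23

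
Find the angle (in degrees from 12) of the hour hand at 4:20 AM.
The hour hand moves 30 degrees per hour and 0.5 degrees per minute.
At 4:20: (4) x 30 + 20 x 0.5 = 120 + 10 = 130 degrees

Final answer: 130 degrees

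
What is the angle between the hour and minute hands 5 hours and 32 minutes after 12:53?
First find the time 5 hours and 32 minutes after 12:53.
Total minutes: 12 x 60 + 53 + 5 x 60 + 32 = 1105.
1105 mod 720 = 385 minutes = 6:25.
Now compute the angle at 6:25:
Hour hand: 6 x 30 + 25 x 0.5 = 192.5 degrees
Minute hand: 25 x 6 = 150 degrees
Difference: |192.5 - 150| = 42.5 degrees
The angle is 42.5 degrees

Final answer: 42.5 degrees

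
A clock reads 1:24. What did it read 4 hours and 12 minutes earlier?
Starting time: 1:24 = 84 total minutes past 12:00
Subtracting: 4 hours and 12 minutes = 252 minutes
84 - 252 = -168 (negative, add 12 hours = 720) = 552 minutes
= 9 hours and 12 minutes past 12:00 = 9:12

Final answer: 9:12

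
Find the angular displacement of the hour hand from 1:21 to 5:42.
The hour hand moves 0.5 degrees per minute.
Time elapsed: 5:42 - 1:21 = 261 minutes
Angular displacement: 261 x 0.5 = 130.5 degrees

Final answer: 130.5 degrees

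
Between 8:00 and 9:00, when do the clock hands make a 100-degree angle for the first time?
At t minutes past 8:00, the hour hand is at 30 x 8 + 0.5t degrees and the minute hand is at 6t degrees.
The smaller angle between them is 100 degrees when |30H - 5.5t| = 100 or |30H - 5.5t| = 260.
With H = 8, solve 30 x 8 - 5.5t = +/- target for each target:
  t = (30 x 8 - 100) / 5.5 = 25.45
  t = (30 x 8 + 100) / 5.5 = 61.82 (outside (0, 60))
  t = (30 x 8 - 260) / 5.5 = -3.64 (outside (0, 60))
  t = (30 x 8 + 260) / 5.5 = 90.91 (outside (0, 60))
Valid solutions in (0, 60): {25.45} minutes.
The first occurrence is t = 25.45 minutes.
The hands form a 100-degree angle at 25.45 minutes past 8:00.

Final answer: 25.45 minutes past 8:00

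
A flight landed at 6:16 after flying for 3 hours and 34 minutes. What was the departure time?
Starting time: 6:16 = 376 total minutes past 12:00
Subtracting: 3 hours and 34 minutes = 214 minutes
376 - 214 = 162 minutes
= 2 hours and 42 minutes past 12:00 = 2:42

Final answer: 2:42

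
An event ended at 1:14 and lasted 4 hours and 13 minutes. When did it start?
Starting time: 1:14 = 74 total minutes past 12:00
Subtracting: 4 hours and 13 minutes = 253 minutes
74 - 253 = -179 (negative, add 12 hours = 720) = 541 minutes
= 9 hours and 1 minute past 12:00 = 9:01

Final answer: 9:01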